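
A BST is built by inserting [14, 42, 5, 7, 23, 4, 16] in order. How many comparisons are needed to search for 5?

Search path for 5: 14 -> 5
Found: True
Comparisons: 2


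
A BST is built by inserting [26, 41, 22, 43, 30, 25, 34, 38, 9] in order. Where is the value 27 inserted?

Starting tree (level order): [26, 22, 41, 9, 25, 30, 43, None, None, None, None, None, 34, None, None, None, 38]
Insertion path: 26 -> 41 -> 30
Result: insert 27 as left child of 30
Final tree (level order): [26, 22, 41, 9, 25, 30, 43, None, None, None, None, 27, 34, None, None, None, None, None, 38]


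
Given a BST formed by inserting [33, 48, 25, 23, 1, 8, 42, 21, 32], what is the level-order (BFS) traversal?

Tree insertion order: [33, 48, 25, 23, 1, 8, 42, 21, 32]
Tree (level-order array): [33, 25, 48, 23, 32, 42, None, 1, None, None, None, None, None, None, 8, None, 21]
BFS from the root, enqueuing left then right child of each popped node:
  queue [33] -> pop 33, enqueue [25, 48], visited so far: [33]
  queue [25, 48] -> pop 25, enqueue [23, 32], visited so far: [33, 25]
  queue [48, 23, 32] -> pop 48, enqueue [42], visited so far: [33, 25, 48]
  queue [23, 32, 42] -> pop 23, enqueue [1], visited so far: [33, 25, 48, 23]
  queue [32, 42, 1] -> pop 32, enqueue [none], visited so far: [33, 25, 48, 23, 32]
  queue [42, 1] -> pop 42, enqueue [none], visited so far: [33, 25, 48, 23, 32, 42]
  queue [1] -> pop 1, enqueue [8], visited so far: [33, 25, 48, 23, 32, 42, 1]
  queue [8] -> pop 8, enqueue [21], visited so far: [33, 25, 48, 23, 32, 42, 1, 8]
  queue [21] -> pop 21, enqueue [none], visited so far: [33, 25, 48, 23, 32, 42, 1, 8, 21]
Result: [33, 25, 48, 23, 32, 42, 1, 8, 21]


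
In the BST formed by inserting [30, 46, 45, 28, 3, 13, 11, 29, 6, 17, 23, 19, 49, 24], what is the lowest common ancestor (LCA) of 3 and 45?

Tree insertion order: [30, 46, 45, 28, 3, 13, 11, 29, 6, 17, 23, 19, 49, 24]
Tree (level-order array): [30, 28, 46, 3, 29, 45, 49, None, 13, None, None, None, None, None, None, 11, 17, 6, None, None, 23, None, None, 19, 24]
In a BST, the LCA of p=3, q=45 is the first node v on the
root-to-leaf path with p <= v <= q (go left if both < v, right if both > v).
Walk from root:
  at 30: 3 <= 30 <= 45, this is the LCA
LCA = 30


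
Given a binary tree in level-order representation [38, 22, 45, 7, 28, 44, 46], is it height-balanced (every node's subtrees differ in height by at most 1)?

Tree (level-order array): [38, 22, 45, 7, 28, 44, 46]
Definition: a tree is height-balanced if, at every node, |h(left) - h(right)| <= 1 (empty subtree has height -1).
Bottom-up per-node check:
  node 7: h_left=-1, h_right=-1, diff=0 [OK], height=0
  node 28: h_left=-1, h_right=-1, diff=0 [OK], height=0
  node 22: h_left=0, h_right=0, diff=0 [OK], height=1
  node 44: h_left=-1, h_right=-1, diff=0 [OK], height=0
  node 46: h_left=-1, h_right=-1, diff=0 [OK], height=0
  node 45: h_left=0, h_right=0, diff=0 [OK], height=1
  node 38: h_left=1, h_right=1, diff=0 [OK], height=2
All nodes satisfy the balance condition.
Result: Balanced


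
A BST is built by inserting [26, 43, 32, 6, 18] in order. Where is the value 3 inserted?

Starting tree (level order): [26, 6, 43, None, 18, 32]
Insertion path: 26 -> 6
Result: insert 3 as left child of 6
Final tree (level order): [26, 6, 43, 3, 18, 32]


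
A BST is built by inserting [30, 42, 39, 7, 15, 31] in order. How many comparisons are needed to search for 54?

Search path for 54: 30 -> 42
Found: False
Comparisons: 2


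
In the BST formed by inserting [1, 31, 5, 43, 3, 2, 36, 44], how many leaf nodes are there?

Tree built from: [1, 31, 5, 43, 3, 2, 36, 44]
Tree (level-order array): [1, None, 31, 5, 43, 3, None, 36, 44, 2]
Rule: A leaf has 0 children.
Per-node child counts:
  node 1: 1 child(ren)
  node 31: 2 child(ren)
  node 5: 1 child(ren)
  node 3: 1 child(ren)
  node 2: 0 child(ren)
  node 43: 2 child(ren)
  node 36: 0 child(ren)
  node 44: 0 child(ren)
Matching nodes: [2, 36, 44]
Count of leaf nodes: 3


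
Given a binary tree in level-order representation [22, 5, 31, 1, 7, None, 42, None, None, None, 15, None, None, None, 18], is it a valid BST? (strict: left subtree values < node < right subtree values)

Level-order array: [22, 5, 31, 1, 7, None, 42, None, None, None, 15, None, None, None, 18]
Validate using subtree bounds (lo, hi): at each node, require lo < value < hi,
then recurse left with hi=value and right with lo=value.
Preorder trace (stopping at first violation):
  at node 22 with bounds (-inf, +inf): OK
  at node 5 with bounds (-inf, 22): OK
  at node 1 with bounds (-inf, 5): OK
  at node 7 with bounds (5, 22): OK
  at node 15 with bounds (7, 22): OK
  at node 18 with bounds (15, 22): OK
  at node 31 with bounds (22, +inf): OK
  at node 42 with bounds (31, +inf): OK
No violation found at any node.
Result: Valid BST


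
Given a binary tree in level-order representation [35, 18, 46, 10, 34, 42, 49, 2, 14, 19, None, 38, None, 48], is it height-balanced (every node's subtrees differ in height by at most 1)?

Tree (level-order array): [35, 18, 46, 10, 34, 42, 49, 2, 14, 19, None, 38, None, 48]
Definition: a tree is height-balanced if, at every node, |h(left) - h(right)| <= 1 (empty subtree has height -1).
Bottom-up per-node check:
  node 2: h_left=-1, h_right=-1, diff=0 [OK], height=0
  node 14: h_left=-1, h_right=-1, diff=0 [OK], height=0
  node 10: h_left=0, h_right=0, diff=0 [OK], height=1
  node 19: h_left=-1, h_right=-1, diff=0 [OK], height=0
  node 34: h_left=0, h_right=-1, diff=1 [OK], height=1
  node 18: h_left=1, h_right=1, diff=0 [OK], height=2
  node 38: h_left=-1, h_right=-1, diff=0 [OK], height=0
  node 42: h_left=0, h_right=-1, diff=1 [OK], height=1
  node 48: h_left=-1, h_right=-1, diff=0 [OK], height=0
  node 49: h_left=0, h_right=-1, diff=1 [OK], height=1
  node 46: h_left=1, h_right=1, diff=0 [OK], height=2
  node 35: h_left=2, h_right=2, diff=0 [OK], height=3
All nodes satisfy the balance condition.
Result: Balanced


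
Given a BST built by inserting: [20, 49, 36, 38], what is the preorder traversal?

Tree insertion order: [20, 49, 36, 38]
Tree (level-order array): [20, None, 49, 36, None, None, 38]
Preorder traversal: [20, 49, 36, 38]


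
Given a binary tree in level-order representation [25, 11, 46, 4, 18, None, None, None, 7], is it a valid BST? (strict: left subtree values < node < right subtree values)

Level-order array: [25, 11, 46, 4, 18, None, None, None, 7]
Validate using subtree bounds (lo, hi): at each node, require lo < value < hi,
then recurse left with hi=value and right with lo=value.
Preorder trace (stopping at first violation):
  at node 25 with bounds (-inf, +inf): OK
  at node 11 with bounds (-inf, 25): OK
  at node 4 with bounds (-inf, 11): OK
  at node 7 with bounds (4, 11): OK
  at node 18 with bounds (11, 25): OK
  at node 46 with bounds (25, +inf): OK
No violation found at any node.
Result: Valid BST


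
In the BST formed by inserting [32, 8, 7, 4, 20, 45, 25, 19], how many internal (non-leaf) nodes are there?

Tree built from: [32, 8, 7, 4, 20, 45, 25, 19]
Tree (level-order array): [32, 8, 45, 7, 20, None, None, 4, None, 19, 25]
Rule: An internal node has at least one child.
Per-node child counts:
  node 32: 2 child(ren)
  node 8: 2 child(ren)
  node 7: 1 child(ren)
  node 4: 0 child(ren)
  node 20: 2 child(ren)
  node 19: 0 child(ren)
  node 25: 0 child(ren)
  node 45: 0 child(ren)
Matching nodes: [32, 8, 7, 20]
Count of internal (non-leaf) nodes: 4


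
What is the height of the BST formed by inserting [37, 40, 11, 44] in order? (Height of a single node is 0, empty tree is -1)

Insertion order: [37, 40, 11, 44]
Tree (level-order array): [37, 11, 40, None, None, None, 44]
Compute height bottom-up (empty subtree = -1):
  height(11) = 1 + max(-1, -1) = 0
  height(44) = 1 + max(-1, -1) = 0
  height(40) = 1 + max(-1, 0) = 1
  height(37) = 1 + max(0, 1) = 2
Height = 2


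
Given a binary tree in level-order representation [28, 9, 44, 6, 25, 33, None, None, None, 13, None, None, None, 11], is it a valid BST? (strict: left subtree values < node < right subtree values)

Level-order array: [28, 9, 44, 6, 25, 33, None, None, None, 13, None, None, None, 11]
Validate using subtree bounds (lo, hi): at each node, require lo < value < hi,
then recurse left with hi=value and right with lo=value.
Preorder trace (stopping at first violation):
  at node 28 with bounds (-inf, +inf): OK
  at node 9 with bounds (-inf, 28): OK
  at node 6 with bounds (-inf, 9): OK
  at node 25 with bounds (9, 28): OK
  at node 13 with bounds (9, 25): OK
  at node 11 with bounds (9, 13): OK
  at node 44 with bounds (28, +inf): OK
  at node 33 with bounds (28, 44): OK
No violation found at any node.
Result: Valid BST


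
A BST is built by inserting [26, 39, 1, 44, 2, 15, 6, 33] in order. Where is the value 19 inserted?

Starting tree (level order): [26, 1, 39, None, 2, 33, 44, None, 15, None, None, None, None, 6]
Insertion path: 26 -> 1 -> 2 -> 15
Result: insert 19 as right child of 15
Final tree (level order): [26, 1, 39, None, 2, 33, 44, None, 15, None, None, None, None, 6, 19]


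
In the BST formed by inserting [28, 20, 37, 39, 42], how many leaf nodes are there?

Tree built from: [28, 20, 37, 39, 42]
Tree (level-order array): [28, 20, 37, None, None, None, 39, None, 42]
Rule: A leaf has 0 children.
Per-node child counts:
  node 28: 2 child(ren)
  node 20: 0 child(ren)
  node 37: 1 child(ren)
  node 39: 1 child(ren)
  node 42: 0 child(ren)
Matching nodes: [20, 42]
Count of leaf nodes: 2


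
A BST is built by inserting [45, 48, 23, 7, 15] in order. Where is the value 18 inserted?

Starting tree (level order): [45, 23, 48, 7, None, None, None, None, 15]
Insertion path: 45 -> 23 -> 7 -> 15
Result: insert 18 as right child of 15
Final tree (level order): [45, 23, 48, 7, None, None, None, None, 15, None, 18]


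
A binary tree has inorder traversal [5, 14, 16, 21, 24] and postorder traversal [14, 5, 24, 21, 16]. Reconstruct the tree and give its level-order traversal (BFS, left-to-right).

Inorder:   [5, 14, 16, 21, 24]
Postorder: [14, 5, 24, 21, 16]
Algorithm: postorder visits root last, so walk postorder right-to-left;
each value is the root of the current inorder slice — split it at that
value, recurse on the right subtree first, then the left.
Recursive splits:
  root=16; inorder splits into left=[5, 14], right=[21, 24]
  root=21; inorder splits into left=[], right=[24]
  root=24; inorder splits into left=[], right=[]
  root=5; inorder splits into left=[], right=[14]
  root=14; inorder splits into left=[], right=[]
Reconstructed level-order: [16, 5, 21, 14, 24]


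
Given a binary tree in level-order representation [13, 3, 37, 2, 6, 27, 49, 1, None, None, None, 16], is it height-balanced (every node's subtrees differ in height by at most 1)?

Tree (level-order array): [13, 3, 37, 2, 6, 27, 49, 1, None, None, None, 16]
Definition: a tree is height-balanced if, at every node, |h(left) - h(right)| <= 1 (empty subtree has height -1).
Bottom-up per-node check:
  node 1: h_left=-1, h_right=-1, diff=0 [OK], height=0
  node 2: h_left=0, h_right=-1, diff=1 [OK], height=1
  node 6: h_left=-1, h_right=-1, diff=0 [OK], height=0
  node 3: h_left=1, h_right=0, diff=1 [OK], height=2
  node 16: h_left=-1, h_right=-1, diff=0 [OK], height=0
  node 27: h_left=0, h_right=-1, diff=1 [OK], height=1
  node 49: h_left=-1, h_right=-1, diff=0 [OK], height=0
  node 37: h_left=1, h_right=0, diff=1 [OK], height=2
  node 13: h_left=2, h_right=2, diff=0 [OK], height=3
All nodes satisfy the balance condition.
Result: Balanced


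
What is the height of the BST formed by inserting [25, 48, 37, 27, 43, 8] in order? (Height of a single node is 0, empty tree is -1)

Insertion order: [25, 48, 37, 27, 43, 8]
Tree (level-order array): [25, 8, 48, None, None, 37, None, 27, 43]
Compute height bottom-up (empty subtree = -1):
  height(8) = 1 + max(-1, -1) = 0
  height(27) = 1 + max(-1, -1) = 0
  height(43) = 1 + max(-1, -1) = 0
  height(37) = 1 + max(0, 0) = 1
  height(48) = 1 + max(1, -1) = 2
  height(25) = 1 + max(0, 2) = 3
Height = 3


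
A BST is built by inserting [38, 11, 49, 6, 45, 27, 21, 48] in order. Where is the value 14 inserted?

Starting tree (level order): [38, 11, 49, 6, 27, 45, None, None, None, 21, None, None, 48]
Insertion path: 38 -> 11 -> 27 -> 21
Result: insert 14 as left child of 21
Final tree (level order): [38, 11, 49, 6, 27, 45, None, None, None, 21, None, None, 48, 14]


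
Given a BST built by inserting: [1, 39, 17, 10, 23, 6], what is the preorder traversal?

Tree insertion order: [1, 39, 17, 10, 23, 6]
Tree (level-order array): [1, None, 39, 17, None, 10, 23, 6]
Preorder traversal: [1, 39, 17, 10, 6, 23]


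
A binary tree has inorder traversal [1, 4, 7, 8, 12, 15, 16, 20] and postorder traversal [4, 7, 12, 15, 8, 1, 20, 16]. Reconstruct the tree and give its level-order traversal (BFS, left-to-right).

Inorder:   [1, 4, 7, 8, 12, 15, 16, 20]
Postorder: [4, 7, 12, 15, 8, 1, 20, 16]
Algorithm: postorder visits root last, so walk postorder right-to-left;
each value is the root of the current inorder slice — split it at that
value, recurse on the right subtree first, then the left.
Recursive splits:
  root=16; inorder splits into left=[1, 4, 7, 8, 12, 15], right=[20]
  root=20; inorder splits into left=[], right=[]
  root=1; inorder splits into left=[], right=[4, 7, 8, 12, 15]
  root=8; inorder splits into left=[4, 7], right=[12, 15]
  root=15; inorder splits into left=[12], right=[]
  root=12; inorder splits into left=[], right=[]
  root=7; inorder splits into left=[4], right=[]
  root=4; inorder splits into left=[], right=[]
Reconstructed level-order: [16, 1, 20, 8, 7, 15, 4, 12]


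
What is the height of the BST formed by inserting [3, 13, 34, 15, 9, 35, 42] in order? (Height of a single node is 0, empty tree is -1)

Insertion order: [3, 13, 34, 15, 9, 35, 42]
Tree (level-order array): [3, None, 13, 9, 34, None, None, 15, 35, None, None, None, 42]
Compute height bottom-up (empty subtree = -1):
  height(9) = 1 + max(-1, -1) = 0
  height(15) = 1 + max(-1, -1) = 0
  height(42) = 1 + max(-1, -1) = 0
  height(35) = 1 + max(-1, 0) = 1
  height(34) = 1 + max(0, 1) = 2
  height(13) = 1 + max(0, 2) = 3
  height(3) = 1 + max(-1, 3) = 4
Height = 4


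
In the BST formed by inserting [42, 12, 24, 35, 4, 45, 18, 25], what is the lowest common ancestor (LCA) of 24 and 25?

Tree insertion order: [42, 12, 24, 35, 4, 45, 18, 25]
Tree (level-order array): [42, 12, 45, 4, 24, None, None, None, None, 18, 35, None, None, 25]
In a BST, the LCA of p=24, q=25 is the first node v on the
root-to-leaf path with p <= v <= q (go left if both < v, right if both > v).
Walk from root:
  at 42: both 24 and 25 < 42, go left
  at 12: both 24 and 25 > 12, go right
  at 24: 24 <= 24 <= 25, this is the LCA
LCA = 24


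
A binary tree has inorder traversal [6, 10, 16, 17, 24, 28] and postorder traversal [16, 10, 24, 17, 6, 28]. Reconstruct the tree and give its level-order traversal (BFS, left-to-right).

Inorder:   [6, 10, 16, 17, 24, 28]
Postorder: [16, 10, 24, 17, 6, 28]
Algorithm: postorder visits root last, so walk postorder right-to-left;
each value is the root of the current inorder slice — split it at that
value, recurse on the right subtree first, then the left.
Recursive splits:
  root=28; inorder splits into left=[6, 10, 16, 17, 24], right=[]
  root=6; inorder splits into left=[], right=[10, 16, 17, 24]
  root=17; inorder splits into left=[10, 16], right=[24]
  root=24; inorder splits into left=[], right=[]
  root=10; inorder splits into left=[], right=[16]
  root=16; inorder splits into left=[], right=[]
Reconstructed level-order: [28, 6, 17, 10, 24, 16]


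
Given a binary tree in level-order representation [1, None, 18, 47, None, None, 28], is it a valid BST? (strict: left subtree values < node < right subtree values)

Level-order array: [1, None, 18, 47, None, None, 28]
Validate using subtree bounds (lo, hi): at each node, require lo < value < hi,
then recurse left with hi=value and right with lo=value.
Preorder trace (stopping at first violation):
  at node 1 with bounds (-inf, +inf): OK
  at node 18 with bounds (1, +inf): OK
  at node 47 with bounds (1, 18): VIOLATION
Node 47 violates its bound: not (1 < 47 < 18).
Result: Not a valid BST


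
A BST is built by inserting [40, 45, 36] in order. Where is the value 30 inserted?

Starting tree (level order): [40, 36, 45]
Insertion path: 40 -> 36
Result: insert 30 as left child of 36
Final tree (level order): [40, 36, 45, 30]


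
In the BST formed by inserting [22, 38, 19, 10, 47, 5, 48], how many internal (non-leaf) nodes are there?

Tree built from: [22, 38, 19, 10, 47, 5, 48]
Tree (level-order array): [22, 19, 38, 10, None, None, 47, 5, None, None, 48]
Rule: An internal node has at least one child.
Per-node child counts:
  node 22: 2 child(ren)
  node 19: 1 child(ren)
  node 10: 1 child(ren)
  node 5: 0 child(ren)
  node 38: 1 child(ren)
  node 47: 1 child(ren)
  node 48: 0 child(ren)
Matching nodes: [22, 19, 10, 38, 47]
Count of internal (non-leaf) nodes: 5


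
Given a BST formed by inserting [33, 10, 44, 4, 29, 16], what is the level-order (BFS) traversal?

Tree insertion order: [33, 10, 44, 4, 29, 16]
Tree (level-order array): [33, 10, 44, 4, 29, None, None, None, None, 16]
BFS from the root, enqueuing left then right child of each popped node:
  queue [33] -> pop 33, enqueue [10, 44], visited so far: [33]
  queue [10, 44] -> pop 10, enqueue [4, 29], visited so far: [33, 10]
  queue [44, 4, 29] -> pop 44, enqueue [none], visited so far: [33, 10, 44]
  queue [4, 29] -> pop 4, enqueue [none], visited so far: [33, 10, 44, 4]
  queue [29] -> pop 29, enqueue [16], visited so far: [33, 10, 44, 4, 29]
  queue [16] -> pop 16, enqueue [none], visited so far: [33, 10, 44, 4, 29, 16]
Result: [33, 10, 44, 4, 29, 16]


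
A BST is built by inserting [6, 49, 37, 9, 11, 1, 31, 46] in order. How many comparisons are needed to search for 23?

Search path for 23: 6 -> 49 -> 37 -> 9 -> 11 -> 31
Found: False
Comparisons: 6


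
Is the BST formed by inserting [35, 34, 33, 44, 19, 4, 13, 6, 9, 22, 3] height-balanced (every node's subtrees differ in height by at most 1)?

Tree (level-order array): [35, 34, 44, 33, None, None, None, 19, None, 4, 22, 3, 13, None, None, None, None, 6, None, None, 9]
Definition: a tree is height-balanced if, at every node, |h(left) - h(right)| <= 1 (empty subtree has height -1).
Bottom-up per-node check:
  node 3: h_left=-1, h_right=-1, diff=0 [OK], height=0
  node 9: h_left=-1, h_right=-1, diff=0 [OK], height=0
  node 6: h_left=-1, h_right=0, diff=1 [OK], height=1
  node 13: h_left=1, h_right=-1, diff=2 [FAIL (|1--1|=2 > 1)], height=2
  node 4: h_left=0, h_right=2, diff=2 [FAIL (|0-2|=2 > 1)], height=3
  node 22: h_left=-1, h_right=-1, diff=0 [OK], height=0
  node 19: h_left=3, h_right=0, diff=3 [FAIL (|3-0|=3 > 1)], height=4
  node 33: h_left=4, h_right=-1, diff=5 [FAIL (|4--1|=5 > 1)], height=5
  node 34: h_left=5, h_right=-1, diff=6 [FAIL (|5--1|=6 > 1)], height=6
  node 44: h_left=-1, h_right=-1, diff=0 [OK], height=0
  node 35: h_left=6, h_right=0, diff=6 [FAIL (|6-0|=6 > 1)], height=7
Node 13 violates the condition: |1 - -1| = 2 > 1.
Result: Not balanced


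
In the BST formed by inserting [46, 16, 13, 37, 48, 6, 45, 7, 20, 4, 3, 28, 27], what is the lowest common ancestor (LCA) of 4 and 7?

Tree insertion order: [46, 16, 13, 37, 48, 6, 45, 7, 20, 4, 3, 28, 27]
Tree (level-order array): [46, 16, 48, 13, 37, None, None, 6, None, 20, 45, 4, 7, None, 28, None, None, 3, None, None, None, 27]
In a BST, the LCA of p=4, q=7 is the first node v on the
root-to-leaf path with p <= v <= q (go left if both < v, right if both > v).
Walk from root:
  at 46: both 4 and 7 < 46, go left
  at 16: both 4 and 7 < 16, go left
  at 13: both 4 and 7 < 13, go left
  at 6: 4 <= 6 <= 7, this is the LCA
LCA = 6


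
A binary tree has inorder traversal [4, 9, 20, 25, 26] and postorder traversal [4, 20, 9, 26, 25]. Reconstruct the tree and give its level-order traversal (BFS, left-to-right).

Inorder:   [4, 9, 20, 25, 26]
Postorder: [4, 20, 9, 26, 25]
Algorithm: postorder visits root last, so walk postorder right-to-left;
each value is the root of the current inorder slice — split it at that
value, recurse on the right subtree first, then the left.
Recursive splits:
  root=25; inorder splits into left=[4, 9, 20], right=[26]
  root=26; inorder splits into left=[], right=[]
  root=9; inorder splits into left=[4], right=[20]
  root=20; inorder splits into left=[], right=[]
  root=4; inorder splits into left=[], right=[]
Reconstructed level-order: [25, 9, 26, 4, 20]


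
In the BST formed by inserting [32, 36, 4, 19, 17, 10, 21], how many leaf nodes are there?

Tree built from: [32, 36, 4, 19, 17, 10, 21]
Tree (level-order array): [32, 4, 36, None, 19, None, None, 17, 21, 10]
Rule: A leaf has 0 children.
Per-node child counts:
  node 32: 2 child(ren)
  node 4: 1 child(ren)
  node 19: 2 child(ren)
  node 17: 1 child(ren)
  node 10: 0 child(ren)
  node 21: 0 child(ren)
  node 36: 0 child(ren)
Matching nodes: [10, 21, 36]
Count of leaf nodes: 3


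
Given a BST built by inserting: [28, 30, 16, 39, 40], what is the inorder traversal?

Tree insertion order: [28, 30, 16, 39, 40]
Tree (level-order array): [28, 16, 30, None, None, None, 39, None, 40]
Inorder traversal: [16, 28, 30, 39, 40]


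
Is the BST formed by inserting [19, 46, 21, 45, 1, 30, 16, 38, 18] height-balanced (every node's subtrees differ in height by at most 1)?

Tree (level-order array): [19, 1, 46, None, 16, 21, None, None, 18, None, 45, None, None, 30, None, None, 38]
Definition: a tree is height-balanced if, at every node, |h(left) - h(right)| <= 1 (empty subtree has height -1).
Bottom-up per-node check:
  node 18: h_left=-1, h_right=-1, diff=0 [OK], height=0
  node 16: h_left=-1, h_right=0, diff=1 [OK], height=1
  node 1: h_left=-1, h_right=1, diff=2 [FAIL (|-1-1|=2 > 1)], height=2
  node 38: h_left=-1, h_right=-1, diff=0 [OK], height=0
  node 30: h_left=-1, h_right=0, diff=1 [OK], height=1
  node 45: h_left=1, h_right=-1, diff=2 [FAIL (|1--1|=2 > 1)], height=2
  node 21: h_left=-1, h_right=2, diff=3 [FAIL (|-1-2|=3 > 1)], height=3
  node 46: h_left=3, h_right=-1, diff=4 [FAIL (|3--1|=4 > 1)], height=4
  node 19: h_left=2, h_right=4, diff=2 [FAIL (|2-4|=2 > 1)], height=5
Node 1 violates the condition: |-1 - 1| = 2 > 1.
Result: Not balanced


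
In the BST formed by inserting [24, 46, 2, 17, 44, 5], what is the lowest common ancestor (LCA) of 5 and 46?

Tree insertion order: [24, 46, 2, 17, 44, 5]
Tree (level-order array): [24, 2, 46, None, 17, 44, None, 5]
In a BST, the LCA of p=5, q=46 is the first node v on the
root-to-leaf path with p <= v <= q (go left if both < v, right if both > v).
Walk from root:
  at 24: 5 <= 24 <= 46, this is the LCA
LCA = 24


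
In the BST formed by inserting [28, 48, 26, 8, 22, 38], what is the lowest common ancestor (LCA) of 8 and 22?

Tree insertion order: [28, 48, 26, 8, 22, 38]
Tree (level-order array): [28, 26, 48, 8, None, 38, None, None, 22]
In a BST, the LCA of p=8, q=22 is the first node v on the
root-to-leaf path with p <= v <= q (go left if both < v, right if both > v).
Walk from root:
  at 28: both 8 and 22 < 28, go left
  at 26: both 8 and 22 < 26, go left
  at 8: 8 <= 8 <= 22, this is the LCA
LCA = 8


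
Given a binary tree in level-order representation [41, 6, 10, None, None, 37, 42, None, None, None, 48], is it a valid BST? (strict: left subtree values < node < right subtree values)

Level-order array: [41, 6, 10, None, None, 37, 42, None, None, None, 48]
Validate using subtree bounds (lo, hi): at each node, require lo < value < hi,
then recurse left with hi=value and right with lo=value.
Preorder trace (stopping at first violation):
  at node 41 with bounds (-inf, +inf): OK
  at node 6 with bounds (-inf, 41): OK
  at node 10 with bounds (41, +inf): VIOLATION
Node 10 violates its bound: not (41 < 10 < +inf).
Result: Not a valid BST


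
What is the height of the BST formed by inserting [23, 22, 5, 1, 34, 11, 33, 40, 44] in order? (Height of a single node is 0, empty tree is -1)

Insertion order: [23, 22, 5, 1, 34, 11, 33, 40, 44]
Tree (level-order array): [23, 22, 34, 5, None, 33, 40, 1, 11, None, None, None, 44]
Compute height bottom-up (empty subtree = -1):
  height(1) = 1 + max(-1, -1) = 0
  height(11) = 1 + max(-1, -1) = 0
  height(5) = 1 + max(0, 0) = 1
  height(22) = 1 + max(1, -1) = 2
  height(33) = 1 + max(-1, -1) = 0
  height(44) = 1 + max(-1, -1) = 0
  height(40) = 1 + max(-1, 0) = 1
  height(34) = 1 + max(0, 1) = 2
  height(23) = 1 + max(2, 2) = 3
Height = 3


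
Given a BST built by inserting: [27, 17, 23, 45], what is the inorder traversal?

Tree insertion order: [27, 17, 23, 45]
Tree (level-order array): [27, 17, 45, None, 23]
Inorder traversal: [17, 23, 27, 45]


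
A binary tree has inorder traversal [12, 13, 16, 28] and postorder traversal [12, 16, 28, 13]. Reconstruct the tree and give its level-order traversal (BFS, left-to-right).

Inorder:   [12, 13, 16, 28]
Postorder: [12, 16, 28, 13]
Algorithm: postorder visits root last, so walk postorder right-to-left;
each value is the root of the current inorder slice — split it at that
value, recurse on the right subtree first, then the left.
Recursive splits:
  root=13; inorder splits into left=[12], right=[16, 28]
  root=28; inorder splits into left=[16], right=[]
  root=16; inorder splits into left=[], right=[]
  root=12; inorder splits into left=[], right=[]
Reconstructed level-order: [13, 12, 28, 16]


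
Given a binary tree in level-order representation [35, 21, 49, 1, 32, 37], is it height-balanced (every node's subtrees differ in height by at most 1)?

Tree (level-order array): [35, 21, 49, 1, 32, 37]
Definition: a tree is height-balanced if, at every node, |h(left) - h(right)| <= 1 (empty subtree has height -1).
Bottom-up per-node check:
  node 1: h_left=-1, h_right=-1, diff=0 [OK], height=0
  node 32: h_left=-1, h_right=-1, diff=0 [OK], height=0
  node 21: h_left=0, h_right=0, diff=0 [OK], height=1
  node 37: h_left=-1, h_right=-1, diff=0 [OK], height=0
  node 49: h_left=0, h_right=-1, diff=1 [OK], height=1
  node 35: h_left=1, h_right=1, diff=0 [OK], height=2
All nodes satisfy the balance condition.
Result: Balanced


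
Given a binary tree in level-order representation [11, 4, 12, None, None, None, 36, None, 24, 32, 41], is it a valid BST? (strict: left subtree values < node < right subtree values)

Level-order array: [11, 4, 12, None, None, None, 36, None, 24, 32, 41]
Validate using subtree bounds (lo, hi): at each node, require lo < value < hi,
then recurse left with hi=value and right with lo=value.
Preorder trace (stopping at first violation):
  at node 11 with bounds (-inf, +inf): OK
  at node 4 with bounds (-inf, 11): OK
  at node 12 with bounds (11, +inf): OK
  at node 36 with bounds (12, +inf): OK
  at node 24 with bounds (36, +inf): VIOLATION
Node 24 violates its bound: not (36 < 24 < +inf).
Result: Not a valid BST


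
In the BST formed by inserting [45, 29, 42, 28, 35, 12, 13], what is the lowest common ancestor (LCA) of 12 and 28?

Tree insertion order: [45, 29, 42, 28, 35, 12, 13]
Tree (level-order array): [45, 29, None, 28, 42, 12, None, 35, None, None, 13]
In a BST, the LCA of p=12, q=28 is the first node v on the
root-to-leaf path with p <= v <= q (go left if both < v, right if both > v).
Walk from root:
  at 45: both 12 and 28 < 45, go left
  at 29: both 12 and 28 < 29, go left
  at 28: 12 <= 28 <= 28, this is the LCA
LCA = 28


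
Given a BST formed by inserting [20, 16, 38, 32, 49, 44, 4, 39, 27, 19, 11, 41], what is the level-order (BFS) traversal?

Tree insertion order: [20, 16, 38, 32, 49, 44, 4, 39, 27, 19, 11, 41]
Tree (level-order array): [20, 16, 38, 4, 19, 32, 49, None, 11, None, None, 27, None, 44, None, None, None, None, None, 39, None, None, 41]
BFS from the root, enqueuing left then right child of each popped node:
  queue [20] -> pop 20, enqueue [16, 38], visited so far: [20]
  queue [16, 38] -> pop 16, enqueue [4, 19], visited so far: [20, 16]
  queue [38, 4, 19] -> pop 38, enqueue [32, 49], visited so far: [20, 16, 38]
  queue [4, 19, 32, 49] -> pop 4, enqueue [11], visited so far: [20, 16, 38, 4]
  queue [19, 32, 49, 11] -> pop 19, enqueue [none], visited so far: [20, 16, 38, 4, 19]
  queue [32, 49, 11] -> pop 32, enqueue [27], visited so far: [20, 16, 38, 4, 19, 32]
  queue [49, 11, 27] -> pop 49, enqueue [44], visited so far: [20, 16, 38, 4, 19, 32, 49]
  queue [11, 27, 44] -> pop 11, enqueue [none], visited so far: [20, 16, 38, 4, 19, 32, 49, 11]
  queue [27, 44] -> pop 27, enqueue [none], visited so far: [20, 16, 38, 4, 19, 32, 49, 11, 27]
  queue [44] -> pop 44, enqueue [39], visited so far: [20, 16, 38, 4, 19, 32, 49, 11, 27, 44]
  queue [39] -> pop 39, enqueue [41], visited so far: [20, 16, 38, 4, 19, 32, 49, 11, 27, 44, 39]
  queue [41] -> pop 41, enqueue [none], visited so far: [20, 16, 38, 4, 19, 32, 49, 11, 27, 44, 39, 41]
Result: [20, 16, 38, 4, 19, 32, 49, 11, 27, 44, 39, 41]


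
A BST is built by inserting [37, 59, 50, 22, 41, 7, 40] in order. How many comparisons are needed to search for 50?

Search path for 50: 37 -> 59 -> 50
Found: True
Comparisons: 3


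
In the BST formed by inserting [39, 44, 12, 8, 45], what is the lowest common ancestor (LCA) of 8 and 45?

Tree insertion order: [39, 44, 12, 8, 45]
Tree (level-order array): [39, 12, 44, 8, None, None, 45]
In a BST, the LCA of p=8, q=45 is the first node v on the
root-to-leaf path with p <= v <= q (go left if both < v, right if both > v).
Walk from root:
  at 39: 8 <= 39 <= 45, this is the LCA
LCA = 39


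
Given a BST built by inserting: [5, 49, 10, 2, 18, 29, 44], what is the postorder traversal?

Tree insertion order: [5, 49, 10, 2, 18, 29, 44]
Tree (level-order array): [5, 2, 49, None, None, 10, None, None, 18, None, 29, None, 44]
Postorder traversal: [2, 44, 29, 18, 10, 49, 5]


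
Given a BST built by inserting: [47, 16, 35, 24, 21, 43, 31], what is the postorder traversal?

Tree insertion order: [47, 16, 35, 24, 21, 43, 31]
Tree (level-order array): [47, 16, None, None, 35, 24, 43, 21, 31]
Postorder traversal: [21, 31, 24, 43, 35, 16, 47]


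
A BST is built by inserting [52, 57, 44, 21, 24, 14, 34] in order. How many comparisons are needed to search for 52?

Search path for 52: 52
Found: True
Comparisons: 1


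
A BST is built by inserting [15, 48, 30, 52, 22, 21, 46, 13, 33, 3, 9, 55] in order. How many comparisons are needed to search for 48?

Search path for 48: 15 -> 48
Found: True
Comparisons: 2


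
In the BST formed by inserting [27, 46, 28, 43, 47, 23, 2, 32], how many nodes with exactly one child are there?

Tree built from: [27, 46, 28, 43, 47, 23, 2, 32]
Tree (level-order array): [27, 23, 46, 2, None, 28, 47, None, None, None, 43, None, None, 32]
Rule: These are nodes with exactly 1 non-null child.
Per-node child counts:
  node 27: 2 child(ren)
  node 23: 1 child(ren)
  node 2: 0 child(ren)
  node 46: 2 child(ren)
  node 28: 1 child(ren)
  node 43: 1 child(ren)
  node 32: 0 child(ren)
  node 47: 0 child(ren)
Matching nodes: [23, 28, 43]
Count of nodes with exactly one child: 3


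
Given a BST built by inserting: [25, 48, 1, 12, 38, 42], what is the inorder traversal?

Tree insertion order: [25, 48, 1, 12, 38, 42]
Tree (level-order array): [25, 1, 48, None, 12, 38, None, None, None, None, 42]
Inorder traversal: [1, 12, 25, 38, 42, 48]


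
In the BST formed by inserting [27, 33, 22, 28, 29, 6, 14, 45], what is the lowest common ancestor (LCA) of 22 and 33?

Tree insertion order: [27, 33, 22, 28, 29, 6, 14, 45]
Tree (level-order array): [27, 22, 33, 6, None, 28, 45, None, 14, None, 29]
In a BST, the LCA of p=22, q=33 is the first node v on the
root-to-leaf path with p <= v <= q (go left if both < v, right if both > v).
Walk from root:
  at 27: 22 <= 27 <= 33, this is the LCA
LCA = 27


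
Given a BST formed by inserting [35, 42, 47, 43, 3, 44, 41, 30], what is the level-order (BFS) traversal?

Tree insertion order: [35, 42, 47, 43, 3, 44, 41, 30]
Tree (level-order array): [35, 3, 42, None, 30, 41, 47, None, None, None, None, 43, None, None, 44]
BFS from the root, enqueuing left then right child of each popped node:
  queue [35] -> pop 35, enqueue [3, 42], visited so far: [35]
  queue [3, 42] -> pop 3, enqueue [30], visited so far: [35, 3]
  queue [42, 30] -> pop 42, enqueue [41, 47], visited so far: [35, 3, 42]
  queue [30, 41, 47] -> pop 30, enqueue [none], visited so far: [35, 3, 42, 30]
  queue [41, 47] -> pop 41, enqueue [none], visited so far: [35, 3, 42, 30, 41]
  queue [47] -> pop 47, enqueue [43], visited so far: [35, 3, 42, 30, 41, 47]
  queue [43] -> pop 43, enqueue [44], visited so far: [35, 3, 42, 30, 41, 47, 43]
  queue [44] -> pop 44, enqueue [none], visited so far: [35, 3, 42, 30, 41, 47, 43, 44]
Result: [35, 3, 42, 30, 41, 47, 43, 44]


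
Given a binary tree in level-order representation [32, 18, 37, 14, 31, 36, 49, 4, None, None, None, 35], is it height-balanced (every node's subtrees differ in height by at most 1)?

Tree (level-order array): [32, 18, 37, 14, 31, 36, 49, 4, None, None, None, 35]
Definition: a tree is height-balanced if, at every node, |h(left) - h(right)| <= 1 (empty subtree has height -1).
Bottom-up per-node check:
  node 4: h_left=-1, h_right=-1, diff=0 [OK], height=0
  node 14: h_left=0, h_right=-1, diff=1 [OK], height=1
  node 31: h_left=-1, h_right=-1, diff=0 [OK], height=0
  node 18: h_left=1, h_right=0, diff=1 [OK], height=2
  node 35: h_left=-1, h_right=-1, diff=0 [OK], height=0
  node 36: h_left=0, h_right=-1, diff=1 [OK], height=1
  node 49: h_left=-1, h_right=-1, diff=0 [OK], height=0
  node 37: h_left=1, h_right=0, diff=1 [OK], height=2
  node 32: h_left=2, h_right=2, diff=0 [OK], height=3
All nodes satisfy the balance condition.
Result: Balanced


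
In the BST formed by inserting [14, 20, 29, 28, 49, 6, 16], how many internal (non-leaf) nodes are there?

Tree built from: [14, 20, 29, 28, 49, 6, 16]
Tree (level-order array): [14, 6, 20, None, None, 16, 29, None, None, 28, 49]
Rule: An internal node has at least one child.
Per-node child counts:
  node 14: 2 child(ren)
  node 6: 0 child(ren)
  node 20: 2 child(ren)
  node 16: 0 child(ren)
  node 29: 2 child(ren)
  node 28: 0 child(ren)
  node 49: 0 child(ren)
Matching nodes: [14, 20, 29]
Count of internal (non-leaf) nodes: 3


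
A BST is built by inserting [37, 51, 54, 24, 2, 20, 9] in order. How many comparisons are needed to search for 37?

Search path for 37: 37
Found: True
Comparisons: 1


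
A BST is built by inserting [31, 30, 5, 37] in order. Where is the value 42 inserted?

Starting tree (level order): [31, 30, 37, 5]
Insertion path: 31 -> 37
Result: insert 42 as right child of 37
Final tree (level order): [31, 30, 37, 5, None, None, 42]


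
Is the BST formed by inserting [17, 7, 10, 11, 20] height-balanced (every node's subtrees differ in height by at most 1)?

Tree (level-order array): [17, 7, 20, None, 10, None, None, None, 11]
Definition: a tree is height-balanced if, at every node, |h(left) - h(right)| <= 1 (empty subtree has height -1).
Bottom-up per-node check:
  node 11: h_left=-1, h_right=-1, diff=0 [OK], height=0
  node 10: h_left=-1, h_right=0, diff=1 [OK], height=1
  node 7: h_left=-1, h_right=1, diff=2 [FAIL (|-1-1|=2 > 1)], height=2
  node 20: h_left=-1, h_right=-1, diff=0 [OK], height=0
  node 17: h_left=2, h_right=0, diff=2 [FAIL (|2-0|=2 > 1)], height=3
Node 7 violates the condition: |-1 - 1| = 2 > 1.
Result: Not balanced


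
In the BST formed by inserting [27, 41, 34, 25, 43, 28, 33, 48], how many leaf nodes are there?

Tree built from: [27, 41, 34, 25, 43, 28, 33, 48]
Tree (level-order array): [27, 25, 41, None, None, 34, 43, 28, None, None, 48, None, 33]
Rule: A leaf has 0 children.
Per-node child counts:
  node 27: 2 child(ren)
  node 25: 0 child(ren)
  node 41: 2 child(ren)
  node 34: 1 child(ren)
  node 28: 1 child(ren)
  node 33: 0 child(ren)
  node 43: 1 child(ren)
  node 48: 0 child(ren)
Matching nodes: [25, 33, 48]
Count of leaf nodes: 3


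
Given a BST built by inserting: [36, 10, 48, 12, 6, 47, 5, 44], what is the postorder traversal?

Tree insertion order: [36, 10, 48, 12, 6, 47, 5, 44]
Tree (level-order array): [36, 10, 48, 6, 12, 47, None, 5, None, None, None, 44]
Postorder traversal: [5, 6, 12, 10, 44, 47, 48, 36]


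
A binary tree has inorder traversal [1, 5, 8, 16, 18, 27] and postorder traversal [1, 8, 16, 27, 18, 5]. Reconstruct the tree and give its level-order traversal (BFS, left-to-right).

Inorder:   [1, 5, 8, 16, 18, 27]
Postorder: [1, 8, 16, 27, 18, 5]
Algorithm: postorder visits root last, so walk postorder right-to-left;
each value is the root of the current inorder slice — split it at that
value, recurse on the right subtree first, then the left.
Recursive splits:
  root=5; inorder splits into left=[1], right=[8, 16, 18, 27]
  root=18; inorder splits into left=[8, 16], right=[27]
  root=27; inorder splits into left=[], right=[]
  root=16; inorder splits into left=[8], right=[]
  root=8; inorder splits into left=[], right=[]
  root=1; inorder splits into left=[], right=[]
Reconstructed level-order: [5, 1, 18, 16, 27, 8]


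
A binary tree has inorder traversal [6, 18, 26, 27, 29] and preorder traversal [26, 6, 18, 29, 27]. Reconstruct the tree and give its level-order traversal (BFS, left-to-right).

Inorder:  [6, 18, 26, 27, 29]
Preorder: [26, 6, 18, 29, 27]
Algorithm: preorder visits root first, so consume preorder in order;
for each root, split the current inorder slice at that value into
left-subtree inorder and right-subtree inorder, then recurse.
Recursive splits:
  root=26; inorder splits into left=[6, 18], right=[27, 29]
  root=6; inorder splits into left=[], right=[18]
  root=18; inorder splits into left=[], right=[]
  root=29; inorder splits into left=[27], right=[]
  root=27; inorder splits into left=[], right=[]
Reconstructed level-order: [26, 6, 29, 18, 27]


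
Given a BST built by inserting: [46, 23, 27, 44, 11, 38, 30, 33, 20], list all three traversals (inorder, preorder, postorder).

Tree insertion order: [46, 23, 27, 44, 11, 38, 30, 33, 20]
Tree (level-order array): [46, 23, None, 11, 27, None, 20, None, 44, None, None, 38, None, 30, None, None, 33]
Inorder (L, root, R): [11, 20, 23, 27, 30, 33, 38, 44, 46]
Preorder (root, L, R): [46, 23, 11, 20, 27, 44, 38, 30, 33]
Postorder (L, R, root): [20, 11, 33, 30, 38, 44, 27, 23, 46]


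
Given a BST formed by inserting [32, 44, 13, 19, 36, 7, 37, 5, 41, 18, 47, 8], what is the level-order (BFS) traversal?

Tree insertion order: [32, 44, 13, 19, 36, 7, 37, 5, 41, 18, 47, 8]
Tree (level-order array): [32, 13, 44, 7, 19, 36, 47, 5, 8, 18, None, None, 37, None, None, None, None, None, None, None, None, None, 41]
BFS from the root, enqueuing left then right child of each popped node:
  queue [32] -> pop 32, enqueue [13, 44], visited so far: [32]
  queue [13, 44] -> pop 13, enqueue [7, 19], visited so far: [32, 13]
  queue [44, 7, 19] -> pop 44, enqueue [36, 47], visited so far: [32, 13, 44]
  queue [7, 19, 36, 47] -> pop 7, enqueue [5, 8], visited so far: [32, 13, 44, 7]
  queue [19, 36, 47, 5, 8] -> pop 19, enqueue [18], visited so far: [32, 13, 44, 7, 19]
  queue [36, 47, 5, 8, 18] -> pop 36, enqueue [37], visited so far: [32, 13, 44, 7, 19, 36]
  queue [47, 5, 8, 18, 37] -> pop 47, enqueue [none], visited so far: [32, 13, 44, 7, 19, 36, 47]
  queue [5, 8, 18, 37] -> pop 5, enqueue [none], visited so far: [32, 13, 44, 7, 19, 36, 47, 5]
  queue [8, 18, 37] -> pop 8, enqueue [none], visited so far: [32, 13, 44, 7, 19, 36, 47, 5, 8]
  queue [18, 37] -> pop 18, enqueue [none], visited so far: [32, 13, 44, 7, 19, 36, 47, 5, 8, 18]
  queue [37] -> pop 37, enqueue [41], visited so far: [32, 13, 44, 7, 19, 36, 47, 5, 8, 18, 37]
  queue [41] -> pop 41, enqueue [none], visited so far: [32, 13, 44, 7, 19, 36, 47, 5, 8, 18, 37, 41]
Result: [32, 13, 44, 7, 19, 36, 47, 5, 8, 18, 37, 41]


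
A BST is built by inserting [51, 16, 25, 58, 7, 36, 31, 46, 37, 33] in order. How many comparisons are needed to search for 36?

Search path for 36: 51 -> 16 -> 25 -> 36
Found: True
Comparisons: 4
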